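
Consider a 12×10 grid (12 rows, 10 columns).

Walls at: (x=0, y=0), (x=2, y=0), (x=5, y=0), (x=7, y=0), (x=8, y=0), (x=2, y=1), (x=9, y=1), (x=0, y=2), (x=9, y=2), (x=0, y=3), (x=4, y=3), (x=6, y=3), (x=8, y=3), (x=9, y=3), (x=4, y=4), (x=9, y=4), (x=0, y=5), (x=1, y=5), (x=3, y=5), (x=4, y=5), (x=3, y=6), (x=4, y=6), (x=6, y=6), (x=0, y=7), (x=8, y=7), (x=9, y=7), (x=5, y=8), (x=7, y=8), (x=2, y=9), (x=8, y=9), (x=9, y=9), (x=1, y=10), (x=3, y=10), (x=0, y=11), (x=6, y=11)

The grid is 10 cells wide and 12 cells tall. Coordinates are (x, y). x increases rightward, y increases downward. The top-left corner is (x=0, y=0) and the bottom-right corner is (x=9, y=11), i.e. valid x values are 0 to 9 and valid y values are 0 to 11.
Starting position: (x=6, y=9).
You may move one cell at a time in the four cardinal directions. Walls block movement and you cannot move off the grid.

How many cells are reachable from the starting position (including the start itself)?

BFS flood-fill from (x=6, y=9):
  Distance 0: (x=6, y=9)
  Distance 1: (x=6, y=8), (x=5, y=9), (x=7, y=9), (x=6, y=10)
  Distance 2: (x=6, y=7), (x=4, y=9), (x=5, y=10), (x=7, y=10)
  Distance 3: (x=5, y=7), (x=7, y=7), (x=4, y=8), (x=3, y=9), (x=4, y=10), (x=8, y=10), (x=5, y=11), (x=7, y=11)
  Distance 4: (x=5, y=6), (x=7, y=6), (x=4, y=7), (x=3, y=8), (x=9, y=10), (x=4, y=11), (x=8, y=11)
  Distance 5: (x=5, y=5), (x=7, y=5), (x=8, y=6), (x=3, y=7), (x=2, y=8), (x=3, y=11), (x=9, y=11)
  Distance 6: (x=5, y=4), (x=7, y=4), (x=6, y=5), (x=8, y=5), (x=9, y=6), (x=2, y=7), (x=1, y=8), (x=2, y=11)
  Distance 7: (x=5, y=3), (x=7, y=3), (x=6, y=4), (x=8, y=4), (x=9, y=5), (x=2, y=6), (x=1, y=7), (x=0, y=8), (x=1, y=9), (x=2, y=10), (x=1, y=11)
  Distance 8: (x=5, y=2), (x=7, y=2), (x=2, y=5), (x=1, y=6), (x=0, y=9)
  Distance 9: (x=5, y=1), (x=7, y=1), (x=4, y=2), (x=6, y=2), (x=8, y=2), (x=2, y=4), (x=0, y=6), (x=0, y=10)
  Distance 10: (x=4, y=1), (x=6, y=1), (x=8, y=1), (x=3, y=2), (x=2, y=3), (x=1, y=4), (x=3, y=4)
  Distance 11: (x=4, y=0), (x=6, y=0), (x=3, y=1), (x=2, y=2), (x=1, y=3), (x=3, y=3), (x=0, y=4)
  Distance 12: (x=3, y=0), (x=1, y=2)
  Distance 13: (x=1, y=1)
  Distance 14: (x=1, y=0), (x=0, y=1)
Total reachable: 82 (grid has 85 open cells total)

Answer: Reachable cells: 82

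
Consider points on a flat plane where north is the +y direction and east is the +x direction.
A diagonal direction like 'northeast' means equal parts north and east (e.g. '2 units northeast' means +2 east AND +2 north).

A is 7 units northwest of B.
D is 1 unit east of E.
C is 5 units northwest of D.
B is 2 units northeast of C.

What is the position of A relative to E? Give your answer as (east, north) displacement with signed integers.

Answer: A is at (east=-9, north=14) relative to E.

Derivation:
Place E at the origin (east=0, north=0).
  D is 1 unit east of E: delta (east=+1, north=+0); D at (east=1, north=0).
  C is 5 units northwest of D: delta (east=-5, north=+5); C at (east=-4, north=5).
  B is 2 units northeast of C: delta (east=+2, north=+2); B at (east=-2, north=7).
  A is 7 units northwest of B: delta (east=-7, north=+7); A at (east=-9, north=14).
Therefore A relative to E: (east=-9, north=14).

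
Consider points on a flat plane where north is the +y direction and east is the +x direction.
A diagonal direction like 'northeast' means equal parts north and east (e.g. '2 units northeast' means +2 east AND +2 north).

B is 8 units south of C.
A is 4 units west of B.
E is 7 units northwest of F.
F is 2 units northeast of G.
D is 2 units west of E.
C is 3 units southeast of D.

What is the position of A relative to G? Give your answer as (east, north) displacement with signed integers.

Answer: A is at (east=-8, north=-2) relative to G.

Derivation:
Place G at the origin (east=0, north=0).
  F is 2 units northeast of G: delta (east=+2, north=+2); F at (east=2, north=2).
  E is 7 units northwest of F: delta (east=-7, north=+7); E at (east=-5, north=9).
  D is 2 units west of E: delta (east=-2, north=+0); D at (east=-7, north=9).
  C is 3 units southeast of D: delta (east=+3, north=-3); C at (east=-4, north=6).
  B is 8 units south of C: delta (east=+0, north=-8); B at (east=-4, north=-2).
  A is 4 units west of B: delta (east=-4, north=+0); A at (east=-8, north=-2).
Therefore A relative to G: (east=-8, north=-2).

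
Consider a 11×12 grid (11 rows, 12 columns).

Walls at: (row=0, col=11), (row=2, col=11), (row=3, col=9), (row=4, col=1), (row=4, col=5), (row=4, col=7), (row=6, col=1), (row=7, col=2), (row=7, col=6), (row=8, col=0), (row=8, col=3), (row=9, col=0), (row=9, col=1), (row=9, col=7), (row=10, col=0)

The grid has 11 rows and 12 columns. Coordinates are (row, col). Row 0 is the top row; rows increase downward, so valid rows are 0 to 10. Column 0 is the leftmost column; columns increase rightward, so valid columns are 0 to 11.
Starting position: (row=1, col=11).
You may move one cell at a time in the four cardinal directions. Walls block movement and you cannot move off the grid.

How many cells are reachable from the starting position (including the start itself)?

Answer: Reachable cells: 117

Derivation:
BFS flood-fill from (row=1, col=11):
  Distance 0: (row=1, col=11)
  Distance 1: (row=1, col=10)
  Distance 2: (row=0, col=10), (row=1, col=9), (row=2, col=10)
  Distance 3: (row=0, col=9), (row=1, col=8), (row=2, col=9), (row=3, col=10)
  Distance 4: (row=0, col=8), (row=1, col=7), (row=2, col=8), (row=3, col=11), (row=4, col=10)
  Distance 5: (row=0, col=7), (row=1, col=6), (row=2, col=7), (row=3, col=8), (row=4, col=9), (row=4, col=11), (row=5, col=10)
  Distance 6: (row=0, col=6), (row=1, col=5), (row=2, col=6), (row=3, col=7), (row=4, col=8), (row=5, col=9), (row=5, col=11), (row=6, col=10)
  Distance 7: (row=0, col=5), (row=1, col=4), (row=2, col=5), (row=3, col=6), (row=5, col=8), (row=6, col=9), (row=6, col=11), (row=7, col=10)
  Distance 8: (row=0, col=4), (row=1, col=3), (row=2, col=4), (row=3, col=5), (row=4, col=6), (row=5, col=7), (row=6, col=8), (row=7, col=9), (row=7, col=11), (row=8, col=10)
  Distance 9: (row=0, col=3), (row=1, col=2), (row=2, col=3), (row=3, col=4), (row=5, col=6), (row=6, col=7), (row=7, col=8), (row=8, col=9), (row=8, col=11), (row=9, col=10)
  Distance 10: (row=0, col=2), (row=1, col=1), (row=2, col=2), (row=3, col=3), (row=4, col=4), (row=5, col=5), (row=6, col=6), (row=7, col=7), (row=8, col=8), (row=9, col=9), (row=9, col=11), (row=10, col=10)
  Distance 11: (row=0, col=1), (row=1, col=0), (row=2, col=1), (row=3, col=2), (row=4, col=3), (row=5, col=4), (row=6, col=5), (row=8, col=7), (row=9, col=8), (row=10, col=9), (row=10, col=11)
  Distance 12: (row=0, col=0), (row=2, col=0), (row=3, col=1), (row=4, col=2), (row=5, col=3), (row=6, col=4), (row=7, col=5), (row=8, col=6), (row=10, col=8)
  Distance 13: (row=3, col=0), (row=5, col=2), (row=6, col=3), (row=7, col=4), (row=8, col=5), (row=9, col=6), (row=10, col=7)
  Distance 14: (row=4, col=0), (row=5, col=1), (row=6, col=2), (row=7, col=3), (row=8, col=4), (row=9, col=5), (row=10, col=6)
  Distance 15: (row=5, col=0), (row=9, col=4), (row=10, col=5)
  Distance 16: (row=6, col=0), (row=9, col=3), (row=10, col=4)
  Distance 17: (row=7, col=0), (row=9, col=2), (row=10, col=3)
  Distance 18: (row=7, col=1), (row=8, col=2), (row=10, col=2)
  Distance 19: (row=8, col=1), (row=10, col=1)
Total reachable: 117 (grid has 117 open cells total)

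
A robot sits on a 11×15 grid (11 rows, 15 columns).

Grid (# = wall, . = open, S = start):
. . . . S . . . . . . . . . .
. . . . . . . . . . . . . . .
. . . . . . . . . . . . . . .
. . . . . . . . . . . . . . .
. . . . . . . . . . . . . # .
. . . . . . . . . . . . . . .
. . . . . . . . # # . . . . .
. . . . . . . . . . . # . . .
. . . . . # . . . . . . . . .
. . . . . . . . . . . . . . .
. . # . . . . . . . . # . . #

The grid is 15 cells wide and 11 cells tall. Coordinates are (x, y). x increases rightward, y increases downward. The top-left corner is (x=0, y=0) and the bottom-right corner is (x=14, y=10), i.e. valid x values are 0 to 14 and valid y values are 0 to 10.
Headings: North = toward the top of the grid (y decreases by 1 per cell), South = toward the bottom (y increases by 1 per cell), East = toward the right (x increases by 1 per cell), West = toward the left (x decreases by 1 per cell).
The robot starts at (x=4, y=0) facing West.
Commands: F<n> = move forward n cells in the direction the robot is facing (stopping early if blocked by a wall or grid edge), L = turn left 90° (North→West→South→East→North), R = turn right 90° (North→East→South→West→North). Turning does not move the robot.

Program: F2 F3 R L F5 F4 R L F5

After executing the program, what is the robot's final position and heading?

Answer: Final position: (x=0, y=0), facing West

Derivation:
Start: (x=4, y=0), facing West
  F2: move forward 2, now at (x=2, y=0)
  F3: move forward 2/3 (blocked), now at (x=0, y=0)
  R: turn right, now facing North
  L: turn left, now facing West
  F5: move forward 0/5 (blocked), now at (x=0, y=0)
  F4: move forward 0/4 (blocked), now at (x=0, y=0)
  R: turn right, now facing North
  L: turn left, now facing West
  F5: move forward 0/5 (blocked), now at (x=0, y=0)
Final: (x=0, y=0), facing West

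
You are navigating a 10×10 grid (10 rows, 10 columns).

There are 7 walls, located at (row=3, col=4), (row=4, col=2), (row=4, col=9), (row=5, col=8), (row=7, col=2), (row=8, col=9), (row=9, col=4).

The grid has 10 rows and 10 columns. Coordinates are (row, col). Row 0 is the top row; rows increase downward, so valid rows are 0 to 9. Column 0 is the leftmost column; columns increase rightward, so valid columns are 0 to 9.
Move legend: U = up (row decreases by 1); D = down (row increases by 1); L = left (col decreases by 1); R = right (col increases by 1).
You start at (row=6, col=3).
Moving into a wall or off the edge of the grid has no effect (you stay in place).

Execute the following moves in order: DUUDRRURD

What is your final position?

Answer: Final position: (row=6, col=6)

Derivation:
Start: (row=6, col=3)
  D (down): (row=6, col=3) -> (row=7, col=3)
  U (up): (row=7, col=3) -> (row=6, col=3)
  U (up): (row=6, col=3) -> (row=5, col=3)
  D (down): (row=5, col=3) -> (row=6, col=3)
  R (right): (row=6, col=3) -> (row=6, col=4)
  R (right): (row=6, col=4) -> (row=6, col=5)
  U (up): (row=6, col=5) -> (row=5, col=5)
  R (right): (row=5, col=5) -> (row=5, col=6)
  D (down): (row=5, col=6) -> (row=6, col=6)
Final: (row=6, col=6)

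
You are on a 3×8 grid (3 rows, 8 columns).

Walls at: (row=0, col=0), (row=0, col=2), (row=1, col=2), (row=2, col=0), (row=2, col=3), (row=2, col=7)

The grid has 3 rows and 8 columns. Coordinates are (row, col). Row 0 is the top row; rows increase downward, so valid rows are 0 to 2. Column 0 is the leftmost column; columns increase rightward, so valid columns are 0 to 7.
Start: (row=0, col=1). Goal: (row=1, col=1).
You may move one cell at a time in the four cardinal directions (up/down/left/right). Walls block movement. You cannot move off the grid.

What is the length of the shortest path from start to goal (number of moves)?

BFS from (row=0, col=1) until reaching (row=1, col=1):
  Distance 0: (row=0, col=1)
  Distance 1: (row=1, col=1)  <- goal reached here
One shortest path (1 moves): (row=0, col=1) -> (row=1, col=1)

Answer: Shortest path length: 1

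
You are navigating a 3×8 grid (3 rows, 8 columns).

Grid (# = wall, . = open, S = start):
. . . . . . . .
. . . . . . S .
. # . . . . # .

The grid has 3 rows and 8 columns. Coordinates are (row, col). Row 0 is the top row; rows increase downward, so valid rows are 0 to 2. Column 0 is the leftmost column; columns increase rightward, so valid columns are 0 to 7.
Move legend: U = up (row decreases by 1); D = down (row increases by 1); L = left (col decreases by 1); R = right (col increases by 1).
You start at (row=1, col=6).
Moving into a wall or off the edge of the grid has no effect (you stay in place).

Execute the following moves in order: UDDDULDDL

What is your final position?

Start: (row=1, col=6)
  U (up): (row=1, col=6) -> (row=0, col=6)
  D (down): (row=0, col=6) -> (row=1, col=6)
  D (down): blocked, stay at (row=1, col=6)
  D (down): blocked, stay at (row=1, col=6)
  U (up): (row=1, col=6) -> (row=0, col=6)
  L (left): (row=0, col=6) -> (row=0, col=5)
  D (down): (row=0, col=5) -> (row=1, col=5)
  D (down): (row=1, col=5) -> (row=2, col=5)
  L (left): (row=2, col=5) -> (row=2, col=4)
Final: (row=2, col=4)

Answer: Final position: (row=2, col=4)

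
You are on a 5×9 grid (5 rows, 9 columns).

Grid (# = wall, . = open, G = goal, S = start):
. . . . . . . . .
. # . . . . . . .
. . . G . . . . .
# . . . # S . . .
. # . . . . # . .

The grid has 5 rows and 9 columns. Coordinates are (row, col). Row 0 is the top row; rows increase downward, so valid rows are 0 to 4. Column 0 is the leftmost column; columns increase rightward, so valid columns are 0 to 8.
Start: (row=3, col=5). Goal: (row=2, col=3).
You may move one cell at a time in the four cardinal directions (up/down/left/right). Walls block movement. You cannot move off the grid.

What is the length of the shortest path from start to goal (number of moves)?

Answer: Shortest path length: 3

Derivation:
BFS from (row=3, col=5) until reaching (row=2, col=3):
  Distance 0: (row=3, col=5)
  Distance 1: (row=2, col=5), (row=3, col=6), (row=4, col=5)
  Distance 2: (row=1, col=5), (row=2, col=4), (row=2, col=6), (row=3, col=7), (row=4, col=4)
  Distance 3: (row=0, col=5), (row=1, col=4), (row=1, col=6), (row=2, col=3), (row=2, col=7), (row=3, col=8), (row=4, col=3), (row=4, col=7)  <- goal reached here
One shortest path (3 moves): (row=3, col=5) -> (row=2, col=5) -> (row=2, col=4) -> (row=2, col=3)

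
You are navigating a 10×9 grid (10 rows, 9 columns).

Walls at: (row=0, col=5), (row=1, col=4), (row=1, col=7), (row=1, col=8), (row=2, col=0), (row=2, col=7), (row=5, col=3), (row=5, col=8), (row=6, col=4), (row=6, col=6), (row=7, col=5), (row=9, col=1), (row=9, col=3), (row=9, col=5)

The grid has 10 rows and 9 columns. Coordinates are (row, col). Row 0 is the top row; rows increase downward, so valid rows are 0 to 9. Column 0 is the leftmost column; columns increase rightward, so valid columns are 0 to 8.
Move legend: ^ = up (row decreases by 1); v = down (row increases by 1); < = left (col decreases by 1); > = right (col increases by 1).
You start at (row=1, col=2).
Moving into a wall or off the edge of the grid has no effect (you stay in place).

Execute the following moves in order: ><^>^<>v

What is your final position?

Answer: Final position: (row=1, col=3)

Derivation:
Start: (row=1, col=2)
  > (right): (row=1, col=2) -> (row=1, col=3)
  < (left): (row=1, col=3) -> (row=1, col=2)
  ^ (up): (row=1, col=2) -> (row=0, col=2)
  > (right): (row=0, col=2) -> (row=0, col=3)
  ^ (up): blocked, stay at (row=0, col=3)
  < (left): (row=0, col=3) -> (row=0, col=2)
  > (right): (row=0, col=2) -> (row=0, col=3)
  v (down): (row=0, col=3) -> (row=1, col=3)
Final: (row=1, col=3)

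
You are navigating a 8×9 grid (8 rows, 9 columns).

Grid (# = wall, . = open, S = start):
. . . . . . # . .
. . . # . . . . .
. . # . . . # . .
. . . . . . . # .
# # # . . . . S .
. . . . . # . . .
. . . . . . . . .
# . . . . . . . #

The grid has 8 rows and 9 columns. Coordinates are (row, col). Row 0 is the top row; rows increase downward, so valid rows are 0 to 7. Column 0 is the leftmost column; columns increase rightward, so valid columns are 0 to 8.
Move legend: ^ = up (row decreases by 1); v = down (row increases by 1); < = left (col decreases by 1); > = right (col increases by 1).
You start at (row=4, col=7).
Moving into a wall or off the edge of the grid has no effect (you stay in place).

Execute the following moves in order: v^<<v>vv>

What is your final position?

Answer: Final position: (row=6, col=7)

Derivation:
Start: (row=4, col=7)
  v (down): (row=4, col=7) -> (row=5, col=7)
  ^ (up): (row=5, col=7) -> (row=4, col=7)
  < (left): (row=4, col=7) -> (row=4, col=6)
  < (left): (row=4, col=6) -> (row=4, col=5)
  v (down): blocked, stay at (row=4, col=5)
  > (right): (row=4, col=5) -> (row=4, col=6)
  v (down): (row=4, col=6) -> (row=5, col=6)
  v (down): (row=5, col=6) -> (row=6, col=6)
  > (right): (row=6, col=6) -> (row=6, col=7)
Final: (row=6, col=7)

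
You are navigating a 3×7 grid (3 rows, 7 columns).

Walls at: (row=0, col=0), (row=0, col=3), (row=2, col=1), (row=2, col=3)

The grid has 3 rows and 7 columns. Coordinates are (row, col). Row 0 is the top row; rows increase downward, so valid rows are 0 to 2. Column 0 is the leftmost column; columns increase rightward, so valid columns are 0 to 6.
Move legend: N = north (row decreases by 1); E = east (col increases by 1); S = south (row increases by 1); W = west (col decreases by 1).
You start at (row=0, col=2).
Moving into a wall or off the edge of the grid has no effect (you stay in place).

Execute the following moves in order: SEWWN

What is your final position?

Start: (row=0, col=2)
  S (south): (row=0, col=2) -> (row=1, col=2)
  E (east): (row=1, col=2) -> (row=1, col=3)
  W (west): (row=1, col=3) -> (row=1, col=2)
  W (west): (row=1, col=2) -> (row=1, col=1)
  N (north): (row=1, col=1) -> (row=0, col=1)
Final: (row=0, col=1)

Answer: Final position: (row=0, col=1)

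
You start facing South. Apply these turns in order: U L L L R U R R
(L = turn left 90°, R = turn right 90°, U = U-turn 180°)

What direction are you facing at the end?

Answer: Final heading: South

Derivation:
Start: South
  U (U-turn (180°)) -> North
  L (left (90° counter-clockwise)) -> West
  L (left (90° counter-clockwise)) -> South
  L (left (90° counter-clockwise)) -> East
  R (right (90° clockwise)) -> South
  U (U-turn (180°)) -> North
  R (right (90° clockwise)) -> East
  R (right (90° clockwise)) -> South
Final: South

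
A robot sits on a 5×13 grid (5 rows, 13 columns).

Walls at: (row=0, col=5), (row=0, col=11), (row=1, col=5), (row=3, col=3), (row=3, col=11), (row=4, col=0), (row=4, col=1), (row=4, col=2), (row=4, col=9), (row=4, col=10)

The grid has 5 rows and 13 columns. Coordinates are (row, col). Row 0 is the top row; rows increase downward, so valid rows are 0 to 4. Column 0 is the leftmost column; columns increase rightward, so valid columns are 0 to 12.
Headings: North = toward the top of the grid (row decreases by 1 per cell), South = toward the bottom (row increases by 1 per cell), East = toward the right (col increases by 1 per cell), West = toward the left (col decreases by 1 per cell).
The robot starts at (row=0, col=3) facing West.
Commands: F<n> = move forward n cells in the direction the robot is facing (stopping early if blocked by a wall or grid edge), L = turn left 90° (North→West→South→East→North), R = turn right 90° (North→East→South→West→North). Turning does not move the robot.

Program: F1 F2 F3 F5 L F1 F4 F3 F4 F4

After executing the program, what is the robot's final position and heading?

Start: (row=0, col=3), facing West
  F1: move forward 1, now at (row=0, col=2)
  F2: move forward 2, now at (row=0, col=0)
  F3: move forward 0/3 (blocked), now at (row=0, col=0)
  F5: move forward 0/5 (blocked), now at (row=0, col=0)
  L: turn left, now facing South
  F1: move forward 1, now at (row=1, col=0)
  F4: move forward 2/4 (blocked), now at (row=3, col=0)
  F3: move forward 0/3 (blocked), now at (row=3, col=0)
  F4: move forward 0/4 (blocked), now at (row=3, col=0)
  F4: move forward 0/4 (blocked), now at (row=3, col=0)
Final: (row=3, col=0), facing South

Answer: Final position: (row=3, col=0), facing South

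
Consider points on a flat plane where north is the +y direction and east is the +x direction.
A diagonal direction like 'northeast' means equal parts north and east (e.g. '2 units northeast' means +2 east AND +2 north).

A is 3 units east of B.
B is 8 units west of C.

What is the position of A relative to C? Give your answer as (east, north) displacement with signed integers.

Answer: A is at (east=-5, north=0) relative to C.

Derivation:
Place C at the origin (east=0, north=0).
  B is 8 units west of C: delta (east=-8, north=+0); B at (east=-8, north=0).
  A is 3 units east of B: delta (east=+3, north=+0); A at (east=-5, north=0).
Therefore A relative to C: (east=-5, north=0).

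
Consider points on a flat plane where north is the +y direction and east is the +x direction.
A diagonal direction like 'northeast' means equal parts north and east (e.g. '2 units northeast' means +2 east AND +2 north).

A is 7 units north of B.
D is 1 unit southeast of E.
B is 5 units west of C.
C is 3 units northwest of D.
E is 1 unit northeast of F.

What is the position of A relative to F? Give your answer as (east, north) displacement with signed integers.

Place F at the origin (east=0, north=0).
  E is 1 unit northeast of F: delta (east=+1, north=+1); E at (east=1, north=1).
  D is 1 unit southeast of E: delta (east=+1, north=-1); D at (east=2, north=0).
  C is 3 units northwest of D: delta (east=-3, north=+3); C at (east=-1, north=3).
  B is 5 units west of C: delta (east=-5, north=+0); B at (east=-6, north=3).
  A is 7 units north of B: delta (east=+0, north=+7); A at (east=-6, north=10).
Therefore A relative to F: (east=-6, north=10).

Answer: A is at (east=-6, north=10) relative to F.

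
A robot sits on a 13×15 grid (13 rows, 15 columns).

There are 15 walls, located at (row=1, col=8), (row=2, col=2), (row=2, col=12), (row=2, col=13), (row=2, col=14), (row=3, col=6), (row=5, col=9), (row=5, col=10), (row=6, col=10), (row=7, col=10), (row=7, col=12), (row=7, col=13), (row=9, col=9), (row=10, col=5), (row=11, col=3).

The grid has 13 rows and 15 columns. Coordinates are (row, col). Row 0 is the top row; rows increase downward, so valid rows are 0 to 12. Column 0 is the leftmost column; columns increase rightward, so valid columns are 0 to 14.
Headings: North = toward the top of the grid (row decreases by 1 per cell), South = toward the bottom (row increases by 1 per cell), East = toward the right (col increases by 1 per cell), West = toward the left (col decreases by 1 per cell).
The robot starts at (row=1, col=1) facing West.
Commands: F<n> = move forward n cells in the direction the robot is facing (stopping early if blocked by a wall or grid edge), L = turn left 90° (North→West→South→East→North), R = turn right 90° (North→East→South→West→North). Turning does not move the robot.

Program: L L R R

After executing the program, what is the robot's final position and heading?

Start: (row=1, col=1), facing West
  L: turn left, now facing South
  L: turn left, now facing East
  R: turn right, now facing South
  R: turn right, now facing West
Final: (row=1, col=1), facing West

Answer: Final position: (row=1, col=1), facing West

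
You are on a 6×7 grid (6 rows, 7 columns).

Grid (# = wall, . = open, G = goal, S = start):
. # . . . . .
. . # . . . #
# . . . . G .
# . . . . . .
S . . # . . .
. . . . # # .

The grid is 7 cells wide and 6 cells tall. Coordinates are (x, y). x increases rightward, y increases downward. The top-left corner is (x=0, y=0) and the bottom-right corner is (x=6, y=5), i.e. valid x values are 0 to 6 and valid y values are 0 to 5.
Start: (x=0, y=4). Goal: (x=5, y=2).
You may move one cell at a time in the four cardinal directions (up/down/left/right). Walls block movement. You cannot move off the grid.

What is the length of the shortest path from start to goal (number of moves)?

Answer: Shortest path length: 7

Derivation:
BFS from (x=0, y=4) until reaching (x=5, y=2):
  Distance 0: (x=0, y=4)
  Distance 1: (x=1, y=4), (x=0, y=5)
  Distance 2: (x=1, y=3), (x=2, y=4), (x=1, y=5)
  Distance 3: (x=1, y=2), (x=2, y=3), (x=2, y=5)
  Distance 4: (x=1, y=1), (x=2, y=2), (x=3, y=3), (x=3, y=5)
  Distance 5: (x=0, y=1), (x=3, y=2), (x=4, y=3)
  Distance 6: (x=0, y=0), (x=3, y=1), (x=4, y=2), (x=5, y=3), (x=4, y=4)
  Distance 7: (x=3, y=0), (x=4, y=1), (x=5, y=2), (x=6, y=3), (x=5, y=4)  <- goal reached here
One shortest path (7 moves): (x=0, y=4) -> (x=1, y=4) -> (x=2, y=4) -> (x=2, y=3) -> (x=3, y=3) -> (x=4, y=3) -> (x=5, y=3) -> (x=5, y=2)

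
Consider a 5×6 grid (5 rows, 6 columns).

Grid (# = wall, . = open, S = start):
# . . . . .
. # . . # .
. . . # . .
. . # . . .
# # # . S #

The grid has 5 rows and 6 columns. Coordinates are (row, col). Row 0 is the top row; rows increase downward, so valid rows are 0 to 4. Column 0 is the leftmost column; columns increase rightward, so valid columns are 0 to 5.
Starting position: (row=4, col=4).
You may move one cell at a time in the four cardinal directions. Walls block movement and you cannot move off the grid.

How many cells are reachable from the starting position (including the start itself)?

Answer: Reachable cells: 21

Derivation:
BFS flood-fill from (row=4, col=4):
  Distance 0: (row=4, col=4)
  Distance 1: (row=3, col=4), (row=4, col=3)
  Distance 2: (row=2, col=4), (row=3, col=3), (row=3, col=5)
  Distance 3: (row=2, col=5)
  Distance 4: (row=1, col=5)
  Distance 5: (row=0, col=5)
  Distance 6: (row=0, col=4)
  Distance 7: (row=0, col=3)
  Distance 8: (row=0, col=2), (row=1, col=3)
  Distance 9: (row=0, col=1), (row=1, col=2)
  Distance 10: (row=2, col=2)
  Distance 11: (row=2, col=1)
  Distance 12: (row=2, col=0), (row=3, col=1)
  Distance 13: (row=1, col=0), (row=3, col=0)
Total reachable: 21 (grid has 21 open cells total)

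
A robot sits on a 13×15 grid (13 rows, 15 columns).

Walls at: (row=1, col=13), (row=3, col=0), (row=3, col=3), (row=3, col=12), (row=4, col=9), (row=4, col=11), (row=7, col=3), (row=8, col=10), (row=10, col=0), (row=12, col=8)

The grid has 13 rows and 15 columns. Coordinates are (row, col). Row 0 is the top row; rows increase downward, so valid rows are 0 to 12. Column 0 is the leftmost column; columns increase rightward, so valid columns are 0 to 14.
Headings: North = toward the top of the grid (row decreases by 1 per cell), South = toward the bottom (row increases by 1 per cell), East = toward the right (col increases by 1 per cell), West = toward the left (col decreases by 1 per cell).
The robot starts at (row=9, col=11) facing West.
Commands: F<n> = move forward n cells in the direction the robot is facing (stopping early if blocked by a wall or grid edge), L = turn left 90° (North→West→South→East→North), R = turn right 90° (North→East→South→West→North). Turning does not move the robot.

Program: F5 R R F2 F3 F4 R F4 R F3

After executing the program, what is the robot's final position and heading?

Start: (row=9, col=11), facing West
  F5: move forward 5, now at (row=9, col=6)
  R: turn right, now facing North
  R: turn right, now facing East
  F2: move forward 2, now at (row=9, col=8)
  F3: move forward 3, now at (row=9, col=11)
  F4: move forward 3/4 (blocked), now at (row=9, col=14)
  R: turn right, now facing South
  F4: move forward 3/4 (blocked), now at (row=12, col=14)
  R: turn right, now facing West
  F3: move forward 3, now at (row=12, col=11)
Final: (row=12, col=11), facing West

Answer: Final position: (row=12, col=11), facing West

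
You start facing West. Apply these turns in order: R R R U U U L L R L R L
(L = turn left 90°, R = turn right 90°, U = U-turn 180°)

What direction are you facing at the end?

Start: West
  R (right (90° clockwise)) -> North
  R (right (90° clockwise)) -> East
  R (right (90° clockwise)) -> South
  U (U-turn (180°)) -> North
  U (U-turn (180°)) -> South
  U (U-turn (180°)) -> North
  L (left (90° counter-clockwise)) -> West
  L (left (90° counter-clockwise)) -> South
  R (right (90° clockwise)) -> West
  L (left (90° counter-clockwise)) -> South
  R (right (90° clockwise)) -> West
  L (left (90° counter-clockwise)) -> South
Final: South

Answer: Final heading: South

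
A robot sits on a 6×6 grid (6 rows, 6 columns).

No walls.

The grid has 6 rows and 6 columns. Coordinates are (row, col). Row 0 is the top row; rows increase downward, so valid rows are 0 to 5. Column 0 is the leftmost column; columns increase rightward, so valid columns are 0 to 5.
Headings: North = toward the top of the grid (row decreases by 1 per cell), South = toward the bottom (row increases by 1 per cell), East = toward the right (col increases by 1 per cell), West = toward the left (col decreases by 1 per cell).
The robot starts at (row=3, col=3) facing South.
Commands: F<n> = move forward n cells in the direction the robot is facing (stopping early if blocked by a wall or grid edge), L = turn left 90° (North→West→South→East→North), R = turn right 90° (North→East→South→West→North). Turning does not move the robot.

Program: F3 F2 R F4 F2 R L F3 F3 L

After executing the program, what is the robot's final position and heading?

Start: (row=3, col=3), facing South
  F3: move forward 2/3 (blocked), now at (row=5, col=3)
  F2: move forward 0/2 (blocked), now at (row=5, col=3)
  R: turn right, now facing West
  F4: move forward 3/4 (blocked), now at (row=5, col=0)
  F2: move forward 0/2 (blocked), now at (row=5, col=0)
  R: turn right, now facing North
  L: turn left, now facing West
  F3: move forward 0/3 (blocked), now at (row=5, col=0)
  F3: move forward 0/3 (blocked), now at (row=5, col=0)
  L: turn left, now facing South
Final: (row=5, col=0), facing South

Answer: Final position: (row=5, col=0), facing South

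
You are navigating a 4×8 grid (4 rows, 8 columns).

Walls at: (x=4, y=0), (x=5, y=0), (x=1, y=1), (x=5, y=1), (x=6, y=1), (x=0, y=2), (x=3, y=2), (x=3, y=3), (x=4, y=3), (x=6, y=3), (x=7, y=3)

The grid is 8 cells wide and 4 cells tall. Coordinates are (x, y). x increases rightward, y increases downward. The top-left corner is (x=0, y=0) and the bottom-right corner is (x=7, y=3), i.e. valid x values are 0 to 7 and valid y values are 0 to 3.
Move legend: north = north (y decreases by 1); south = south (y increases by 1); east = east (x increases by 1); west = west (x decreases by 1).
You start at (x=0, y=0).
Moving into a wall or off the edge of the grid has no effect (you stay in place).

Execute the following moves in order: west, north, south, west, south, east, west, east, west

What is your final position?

Answer: Final position: (x=0, y=1)

Derivation:
Start: (x=0, y=0)
  west (west): blocked, stay at (x=0, y=0)
  north (north): blocked, stay at (x=0, y=0)
  south (south): (x=0, y=0) -> (x=0, y=1)
  west (west): blocked, stay at (x=0, y=1)
  south (south): blocked, stay at (x=0, y=1)
  east (east): blocked, stay at (x=0, y=1)
  west (west): blocked, stay at (x=0, y=1)
  east (east): blocked, stay at (x=0, y=1)
  west (west): blocked, stay at (x=0, y=1)
Final: (x=0, y=1)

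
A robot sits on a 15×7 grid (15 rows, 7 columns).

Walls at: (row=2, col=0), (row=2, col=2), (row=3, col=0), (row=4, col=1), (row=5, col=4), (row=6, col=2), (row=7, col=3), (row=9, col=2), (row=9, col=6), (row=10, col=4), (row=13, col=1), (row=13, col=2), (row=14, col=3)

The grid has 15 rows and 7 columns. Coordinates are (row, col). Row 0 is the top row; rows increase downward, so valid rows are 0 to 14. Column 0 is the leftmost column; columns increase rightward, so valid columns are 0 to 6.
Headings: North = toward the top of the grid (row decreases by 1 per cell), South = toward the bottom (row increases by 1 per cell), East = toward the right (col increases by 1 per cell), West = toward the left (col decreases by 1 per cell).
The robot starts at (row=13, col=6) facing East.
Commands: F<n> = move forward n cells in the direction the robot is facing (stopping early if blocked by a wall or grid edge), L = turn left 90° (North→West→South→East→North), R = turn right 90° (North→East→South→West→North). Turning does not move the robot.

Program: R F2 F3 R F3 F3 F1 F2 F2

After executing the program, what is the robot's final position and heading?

Answer: Final position: (row=14, col=4), facing West

Derivation:
Start: (row=13, col=6), facing East
  R: turn right, now facing South
  F2: move forward 1/2 (blocked), now at (row=14, col=6)
  F3: move forward 0/3 (blocked), now at (row=14, col=6)
  R: turn right, now facing West
  F3: move forward 2/3 (blocked), now at (row=14, col=4)
  F3: move forward 0/3 (blocked), now at (row=14, col=4)
  F1: move forward 0/1 (blocked), now at (row=14, col=4)
  F2: move forward 0/2 (blocked), now at (row=14, col=4)
  F2: move forward 0/2 (blocked), now at (row=14, col=4)
Final: (row=14, col=4), facing West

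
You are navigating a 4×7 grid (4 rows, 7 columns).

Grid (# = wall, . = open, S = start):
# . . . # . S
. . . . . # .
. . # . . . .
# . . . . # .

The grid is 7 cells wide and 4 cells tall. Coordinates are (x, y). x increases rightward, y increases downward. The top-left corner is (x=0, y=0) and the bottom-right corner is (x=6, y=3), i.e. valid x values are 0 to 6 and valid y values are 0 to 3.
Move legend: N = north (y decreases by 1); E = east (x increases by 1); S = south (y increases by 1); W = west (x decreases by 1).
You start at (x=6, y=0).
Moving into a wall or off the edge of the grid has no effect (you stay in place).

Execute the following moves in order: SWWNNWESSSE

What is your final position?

Start: (x=6, y=0)
  S (south): (x=6, y=0) -> (x=6, y=1)
  W (west): blocked, stay at (x=6, y=1)
  W (west): blocked, stay at (x=6, y=1)
  N (north): (x=6, y=1) -> (x=6, y=0)
  N (north): blocked, stay at (x=6, y=0)
  W (west): (x=6, y=0) -> (x=5, y=0)
  E (east): (x=5, y=0) -> (x=6, y=0)
  S (south): (x=6, y=0) -> (x=6, y=1)
  S (south): (x=6, y=1) -> (x=6, y=2)
  S (south): (x=6, y=2) -> (x=6, y=3)
  E (east): blocked, stay at (x=6, y=3)
Final: (x=6, y=3)

Answer: Final position: (x=6, y=3)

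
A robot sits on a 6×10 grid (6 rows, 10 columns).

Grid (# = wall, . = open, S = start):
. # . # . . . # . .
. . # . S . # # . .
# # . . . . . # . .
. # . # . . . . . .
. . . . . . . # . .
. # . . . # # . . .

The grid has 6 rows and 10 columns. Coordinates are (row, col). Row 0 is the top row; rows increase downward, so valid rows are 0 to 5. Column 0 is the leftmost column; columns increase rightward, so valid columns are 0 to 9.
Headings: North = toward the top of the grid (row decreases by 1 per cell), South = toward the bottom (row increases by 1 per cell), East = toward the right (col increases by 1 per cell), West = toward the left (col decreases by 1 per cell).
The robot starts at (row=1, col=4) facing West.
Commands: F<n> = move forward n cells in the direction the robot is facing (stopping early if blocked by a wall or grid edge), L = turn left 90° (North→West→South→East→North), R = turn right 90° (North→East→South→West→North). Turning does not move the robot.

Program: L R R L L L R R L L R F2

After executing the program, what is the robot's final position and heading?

Start: (row=1, col=4), facing West
  L: turn left, now facing South
  R: turn right, now facing West
  R: turn right, now facing North
  L: turn left, now facing West
  L: turn left, now facing South
  L: turn left, now facing East
  R: turn right, now facing South
  R: turn right, now facing West
  L: turn left, now facing South
  L: turn left, now facing East
  R: turn right, now facing South
  F2: move forward 2, now at (row=3, col=4)
Final: (row=3, col=4), facing South

Answer: Final position: (row=3, col=4), facing South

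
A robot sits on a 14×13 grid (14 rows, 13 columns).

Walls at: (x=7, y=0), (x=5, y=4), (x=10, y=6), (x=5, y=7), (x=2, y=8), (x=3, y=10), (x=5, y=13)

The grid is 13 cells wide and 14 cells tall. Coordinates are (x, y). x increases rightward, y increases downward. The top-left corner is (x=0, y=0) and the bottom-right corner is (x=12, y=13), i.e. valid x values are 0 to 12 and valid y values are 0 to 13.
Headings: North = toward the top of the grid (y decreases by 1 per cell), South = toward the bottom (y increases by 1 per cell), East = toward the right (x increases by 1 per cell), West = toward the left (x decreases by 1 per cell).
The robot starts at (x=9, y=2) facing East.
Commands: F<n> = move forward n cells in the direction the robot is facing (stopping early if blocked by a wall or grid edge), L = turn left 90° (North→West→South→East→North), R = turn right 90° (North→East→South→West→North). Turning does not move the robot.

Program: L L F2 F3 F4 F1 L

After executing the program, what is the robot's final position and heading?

Start: (x=9, y=2), facing East
  L: turn left, now facing North
  L: turn left, now facing West
  F2: move forward 2, now at (x=7, y=2)
  F3: move forward 3, now at (x=4, y=2)
  F4: move forward 4, now at (x=0, y=2)
  F1: move forward 0/1 (blocked), now at (x=0, y=2)
  L: turn left, now facing South
Final: (x=0, y=2), facing South

Answer: Final position: (x=0, y=2), facing South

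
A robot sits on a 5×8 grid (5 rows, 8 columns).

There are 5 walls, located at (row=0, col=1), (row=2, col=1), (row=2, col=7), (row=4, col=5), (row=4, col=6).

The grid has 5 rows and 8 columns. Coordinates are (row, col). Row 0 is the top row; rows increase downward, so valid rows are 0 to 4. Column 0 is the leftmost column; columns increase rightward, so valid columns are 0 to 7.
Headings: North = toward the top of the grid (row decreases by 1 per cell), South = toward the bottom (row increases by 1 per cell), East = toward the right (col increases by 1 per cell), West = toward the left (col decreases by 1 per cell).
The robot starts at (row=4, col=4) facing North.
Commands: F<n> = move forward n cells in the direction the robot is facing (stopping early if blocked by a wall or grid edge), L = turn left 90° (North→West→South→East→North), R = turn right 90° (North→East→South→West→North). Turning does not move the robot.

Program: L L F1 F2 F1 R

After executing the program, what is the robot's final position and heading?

Start: (row=4, col=4), facing North
  L: turn left, now facing West
  L: turn left, now facing South
  F1: move forward 0/1 (blocked), now at (row=4, col=4)
  F2: move forward 0/2 (blocked), now at (row=4, col=4)
  F1: move forward 0/1 (blocked), now at (row=4, col=4)
  R: turn right, now facing West
Final: (row=4, col=4), facing West

Answer: Final position: (row=4, col=4), facing West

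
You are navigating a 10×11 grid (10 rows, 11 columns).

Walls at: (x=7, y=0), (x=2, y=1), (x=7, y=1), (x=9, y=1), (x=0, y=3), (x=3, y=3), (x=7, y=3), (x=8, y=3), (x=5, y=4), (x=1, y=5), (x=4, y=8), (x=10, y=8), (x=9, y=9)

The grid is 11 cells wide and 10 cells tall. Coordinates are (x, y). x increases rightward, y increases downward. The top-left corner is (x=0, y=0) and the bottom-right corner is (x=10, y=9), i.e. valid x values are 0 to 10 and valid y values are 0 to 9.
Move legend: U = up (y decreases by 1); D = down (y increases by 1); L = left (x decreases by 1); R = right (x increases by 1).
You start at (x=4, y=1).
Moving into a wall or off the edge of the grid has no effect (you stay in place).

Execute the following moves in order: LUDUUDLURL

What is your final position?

Answer: Final position: (x=3, y=0)

Derivation:
Start: (x=4, y=1)
  L (left): (x=4, y=1) -> (x=3, y=1)
  U (up): (x=3, y=1) -> (x=3, y=0)
  D (down): (x=3, y=0) -> (x=3, y=1)
  U (up): (x=3, y=1) -> (x=3, y=0)
  U (up): blocked, stay at (x=3, y=0)
  D (down): (x=3, y=0) -> (x=3, y=1)
  L (left): blocked, stay at (x=3, y=1)
  U (up): (x=3, y=1) -> (x=3, y=0)
  R (right): (x=3, y=0) -> (x=4, y=0)
  L (left): (x=4, y=0) -> (x=3, y=0)
Final: (x=3, y=0)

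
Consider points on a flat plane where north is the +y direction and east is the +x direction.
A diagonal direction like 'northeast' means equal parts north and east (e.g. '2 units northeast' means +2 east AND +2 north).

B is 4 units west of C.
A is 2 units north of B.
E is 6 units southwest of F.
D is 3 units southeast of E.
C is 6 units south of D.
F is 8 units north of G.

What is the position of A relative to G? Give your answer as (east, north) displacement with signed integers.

Answer: A is at (east=-7, north=-5) relative to G.

Derivation:
Place G at the origin (east=0, north=0).
  F is 8 units north of G: delta (east=+0, north=+8); F at (east=0, north=8).
  E is 6 units southwest of F: delta (east=-6, north=-6); E at (east=-6, north=2).
  D is 3 units southeast of E: delta (east=+3, north=-3); D at (east=-3, north=-1).
  C is 6 units south of D: delta (east=+0, north=-6); C at (east=-3, north=-7).
  B is 4 units west of C: delta (east=-4, north=+0); B at (east=-7, north=-7).
  A is 2 units north of B: delta (east=+0, north=+2); A at (east=-7, north=-5).
Therefore A relative to G: (east=-7, north=-5).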